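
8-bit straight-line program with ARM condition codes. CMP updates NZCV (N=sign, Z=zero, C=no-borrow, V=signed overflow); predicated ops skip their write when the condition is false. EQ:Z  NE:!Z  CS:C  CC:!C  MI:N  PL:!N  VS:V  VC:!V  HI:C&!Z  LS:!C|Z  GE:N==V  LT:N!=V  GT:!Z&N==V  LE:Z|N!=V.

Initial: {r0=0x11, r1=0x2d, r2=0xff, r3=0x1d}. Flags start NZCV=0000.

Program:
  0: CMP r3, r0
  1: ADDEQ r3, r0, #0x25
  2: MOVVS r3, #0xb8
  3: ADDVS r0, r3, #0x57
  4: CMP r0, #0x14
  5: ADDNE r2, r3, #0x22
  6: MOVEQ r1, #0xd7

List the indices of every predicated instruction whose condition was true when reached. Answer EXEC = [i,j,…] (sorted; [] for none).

0: ✓ CMP  NZCV=0010
1: · ADDEQ
2: · MOVVS
3: · ADDVS
4: ✓ CMP  NZCV=1000
5: ✓ ADDNE  r2←0x3f
6: · MOVEQ

EXEC = [5]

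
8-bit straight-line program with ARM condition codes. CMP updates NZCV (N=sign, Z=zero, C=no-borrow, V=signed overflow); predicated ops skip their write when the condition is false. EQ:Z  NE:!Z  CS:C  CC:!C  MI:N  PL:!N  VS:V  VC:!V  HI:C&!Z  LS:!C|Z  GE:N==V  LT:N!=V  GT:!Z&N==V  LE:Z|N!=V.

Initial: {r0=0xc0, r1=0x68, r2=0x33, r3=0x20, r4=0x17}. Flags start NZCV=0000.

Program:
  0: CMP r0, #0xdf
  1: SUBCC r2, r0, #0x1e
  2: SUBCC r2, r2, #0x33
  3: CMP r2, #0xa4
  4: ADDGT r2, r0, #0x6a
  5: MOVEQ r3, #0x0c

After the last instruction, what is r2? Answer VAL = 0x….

VAL = 0x2a

[0] flags=1000 → (cmp)
[1] flags=1000 CC?T → r2=0xa2
[2] flags=1000 CC?T → r2=0x6f
[3] flags=1001 → (cmp)
[4] flags=1001 GT?T → r2=0x2a
[5] flags=1001 EQ?F → skip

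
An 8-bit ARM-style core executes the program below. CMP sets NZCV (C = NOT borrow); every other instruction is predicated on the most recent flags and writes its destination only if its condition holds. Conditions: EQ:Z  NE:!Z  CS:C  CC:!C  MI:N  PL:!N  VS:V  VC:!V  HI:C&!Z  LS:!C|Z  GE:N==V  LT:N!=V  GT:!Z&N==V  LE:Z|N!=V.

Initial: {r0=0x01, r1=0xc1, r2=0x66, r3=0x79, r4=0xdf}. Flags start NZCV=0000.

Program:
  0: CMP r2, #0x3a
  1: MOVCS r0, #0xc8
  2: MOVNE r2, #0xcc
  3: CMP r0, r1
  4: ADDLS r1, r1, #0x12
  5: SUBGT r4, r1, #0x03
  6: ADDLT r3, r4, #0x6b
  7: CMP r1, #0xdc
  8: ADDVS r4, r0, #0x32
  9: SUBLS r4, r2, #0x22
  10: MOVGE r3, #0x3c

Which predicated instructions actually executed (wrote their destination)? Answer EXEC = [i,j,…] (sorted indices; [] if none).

EXEC = [1,2,5,9]

[0] flags=0010 → (cmp)
[1] flags=0010 CS?T → r0=0xc8
[2] flags=0010 NE?T → r2=0xcc
[3] flags=0010 → (cmp)
[4] flags=0010 LS?F → skip
[5] flags=0010 GT?T → r4=0xbe
[6] flags=0010 LT?F → skip
[7] flags=1000 → (cmp)
[8] flags=1000 VS?F → skip
[9] flags=1000 LS?T → r4=0xaa
[10] flags=1000 GE?F → skip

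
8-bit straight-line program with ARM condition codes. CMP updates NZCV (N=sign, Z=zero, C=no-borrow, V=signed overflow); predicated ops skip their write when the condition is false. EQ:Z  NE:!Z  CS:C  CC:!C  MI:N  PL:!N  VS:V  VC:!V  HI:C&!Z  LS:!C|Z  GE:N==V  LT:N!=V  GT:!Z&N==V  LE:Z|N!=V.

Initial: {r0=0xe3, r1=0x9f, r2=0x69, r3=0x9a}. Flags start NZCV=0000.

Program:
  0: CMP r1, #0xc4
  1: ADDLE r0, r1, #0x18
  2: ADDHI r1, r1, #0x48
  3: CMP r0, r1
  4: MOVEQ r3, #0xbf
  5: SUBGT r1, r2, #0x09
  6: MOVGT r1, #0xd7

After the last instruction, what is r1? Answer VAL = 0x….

0: ✓ CMP  NZCV=1000
1: ✓ ADDLE  r0←0xb7
2: · ADDHI
3: ✓ CMP  NZCV=0010
4: · MOVEQ
5: ✓ SUBGT  r1←0x60
6: ✓ MOVGT  r1←0xd7

VAL = 0xd7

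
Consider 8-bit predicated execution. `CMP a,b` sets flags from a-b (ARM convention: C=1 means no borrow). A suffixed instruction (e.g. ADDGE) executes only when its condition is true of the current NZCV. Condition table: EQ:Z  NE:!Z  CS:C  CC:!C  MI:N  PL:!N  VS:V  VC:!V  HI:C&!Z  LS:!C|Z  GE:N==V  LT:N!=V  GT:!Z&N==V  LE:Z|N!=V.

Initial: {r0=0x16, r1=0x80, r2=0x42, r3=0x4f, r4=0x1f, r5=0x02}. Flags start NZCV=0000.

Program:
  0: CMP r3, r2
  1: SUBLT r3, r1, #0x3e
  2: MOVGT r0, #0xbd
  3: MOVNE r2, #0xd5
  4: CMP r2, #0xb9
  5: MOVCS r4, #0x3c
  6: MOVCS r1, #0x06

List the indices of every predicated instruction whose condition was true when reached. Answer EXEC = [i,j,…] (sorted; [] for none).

[0] flags=0010 → (cmp)
[1] flags=0010 LT?F → skip
[2] flags=0010 GT?T → r0=0xbd
[3] flags=0010 NE?T → r2=0xd5
[4] flags=0010 → (cmp)
[5] flags=0010 CS?T → r4=0x3c
[6] flags=0010 CS?T → r1=0x06

EXEC = [2,3,5,6]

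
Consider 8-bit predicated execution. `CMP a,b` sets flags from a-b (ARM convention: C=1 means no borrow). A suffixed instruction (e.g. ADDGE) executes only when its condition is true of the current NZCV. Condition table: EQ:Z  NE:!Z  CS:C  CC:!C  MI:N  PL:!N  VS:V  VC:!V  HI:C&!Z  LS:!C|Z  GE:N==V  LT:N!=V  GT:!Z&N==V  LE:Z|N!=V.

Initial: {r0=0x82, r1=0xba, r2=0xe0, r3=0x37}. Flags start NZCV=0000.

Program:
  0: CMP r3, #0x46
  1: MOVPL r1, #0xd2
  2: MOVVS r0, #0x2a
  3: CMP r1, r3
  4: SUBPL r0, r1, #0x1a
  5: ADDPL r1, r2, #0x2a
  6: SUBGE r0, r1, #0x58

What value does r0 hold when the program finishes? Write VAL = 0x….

0: ✓ CMP  NZCV=1000
1: · MOVPL
2: · MOVVS
3: ✓ CMP  NZCV=1010
4: · SUBPL
5: · ADDPL
6: · SUBGE

VAL = 0x82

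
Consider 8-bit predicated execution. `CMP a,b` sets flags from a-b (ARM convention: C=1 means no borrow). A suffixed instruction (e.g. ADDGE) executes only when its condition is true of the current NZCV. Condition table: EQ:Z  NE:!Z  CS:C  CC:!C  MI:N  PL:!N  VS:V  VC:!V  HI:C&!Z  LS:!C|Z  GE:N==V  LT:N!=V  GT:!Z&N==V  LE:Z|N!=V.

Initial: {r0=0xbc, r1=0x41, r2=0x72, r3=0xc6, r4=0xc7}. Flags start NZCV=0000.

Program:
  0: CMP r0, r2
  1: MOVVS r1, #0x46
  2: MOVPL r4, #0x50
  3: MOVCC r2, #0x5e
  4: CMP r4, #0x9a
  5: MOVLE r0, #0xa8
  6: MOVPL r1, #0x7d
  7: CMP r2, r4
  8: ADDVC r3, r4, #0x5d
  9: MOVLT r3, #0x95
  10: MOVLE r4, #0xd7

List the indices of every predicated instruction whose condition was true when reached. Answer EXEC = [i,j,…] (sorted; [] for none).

EXEC = [1,2,8]

[0] flags=0011 → (cmp)
[1] flags=0011 VS?T → r1=0x46
[2] flags=0011 PL?T → r4=0x50
[3] flags=0011 CC?F → skip
[4] flags=1001 → (cmp)
[5] flags=1001 LE?F → skip
[6] flags=1001 PL?F → skip
[7] flags=0010 → (cmp)
[8] flags=0010 VC?T → r3=0xad
[9] flags=0010 LT?F → skip
[10] flags=0010 LE?F → skip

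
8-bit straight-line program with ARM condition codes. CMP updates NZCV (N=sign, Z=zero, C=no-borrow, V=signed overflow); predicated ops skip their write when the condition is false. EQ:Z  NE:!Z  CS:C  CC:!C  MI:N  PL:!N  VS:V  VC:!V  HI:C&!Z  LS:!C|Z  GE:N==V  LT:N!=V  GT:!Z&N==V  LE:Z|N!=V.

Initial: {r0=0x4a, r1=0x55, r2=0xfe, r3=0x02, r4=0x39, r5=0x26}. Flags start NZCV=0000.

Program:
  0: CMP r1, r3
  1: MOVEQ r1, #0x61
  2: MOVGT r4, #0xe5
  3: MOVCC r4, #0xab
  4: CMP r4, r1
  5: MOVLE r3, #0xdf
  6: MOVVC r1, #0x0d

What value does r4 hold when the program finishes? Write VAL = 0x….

VAL = 0xe5

[0] flags=0010 → (cmp)
[1] flags=0010 EQ?F → skip
[2] flags=0010 GT?T → r4=0xe5
[3] flags=0010 CC?F → skip
[4] flags=1010 → (cmp)
[5] flags=1010 LE?T → r3=0xdf
[6] flags=1010 VC?T → r1=0x0d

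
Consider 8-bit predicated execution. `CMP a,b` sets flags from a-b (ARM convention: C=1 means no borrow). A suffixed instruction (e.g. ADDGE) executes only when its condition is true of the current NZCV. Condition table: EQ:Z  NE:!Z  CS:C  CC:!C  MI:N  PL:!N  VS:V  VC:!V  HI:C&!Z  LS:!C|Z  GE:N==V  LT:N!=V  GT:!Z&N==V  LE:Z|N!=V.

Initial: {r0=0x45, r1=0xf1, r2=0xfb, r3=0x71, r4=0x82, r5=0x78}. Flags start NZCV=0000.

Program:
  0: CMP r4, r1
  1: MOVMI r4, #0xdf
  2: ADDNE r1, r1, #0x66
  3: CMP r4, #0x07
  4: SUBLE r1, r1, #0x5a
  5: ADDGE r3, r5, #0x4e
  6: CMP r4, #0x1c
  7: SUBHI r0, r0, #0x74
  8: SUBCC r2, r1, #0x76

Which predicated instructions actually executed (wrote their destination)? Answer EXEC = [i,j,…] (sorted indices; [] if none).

EXEC = [1,2,4,7]

[0] flags=1000 → (cmp)
[1] flags=1000 MI?T → r4=0xdf
[2] flags=1000 NE?T → r1=0x57
[3] flags=1010 → (cmp)
[4] flags=1010 LE?T → r1=0xfd
[5] flags=1010 GE?F → skip
[6] flags=1010 → (cmp)
[7] flags=1010 HI?T → r0=0xd1
[8] flags=1010 CC?F → skip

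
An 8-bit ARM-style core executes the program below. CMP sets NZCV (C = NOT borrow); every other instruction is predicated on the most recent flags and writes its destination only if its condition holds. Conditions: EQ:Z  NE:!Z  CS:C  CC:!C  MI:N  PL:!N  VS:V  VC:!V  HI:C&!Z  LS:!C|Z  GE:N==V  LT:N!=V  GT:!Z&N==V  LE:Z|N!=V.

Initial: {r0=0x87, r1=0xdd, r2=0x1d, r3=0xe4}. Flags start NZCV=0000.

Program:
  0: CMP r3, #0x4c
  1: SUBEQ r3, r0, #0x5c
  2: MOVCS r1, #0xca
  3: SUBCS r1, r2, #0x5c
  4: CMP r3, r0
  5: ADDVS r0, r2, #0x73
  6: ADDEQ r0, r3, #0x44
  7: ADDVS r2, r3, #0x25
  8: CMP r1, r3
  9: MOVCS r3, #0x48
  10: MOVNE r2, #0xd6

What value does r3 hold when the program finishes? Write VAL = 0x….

VAL = 0xe4

0: ✓ CMP  NZCV=1010
1: · SUBEQ
2: ✓ MOVCS  r1←0xca
3: ✓ SUBCS  r1←0xc1
4: ✓ CMP  NZCV=0010
5: · ADDVS
6: · ADDEQ
7: · ADDVS
8: ✓ CMP  NZCV=1000
9: · MOVCS
10: ✓ MOVNE  r2←0xd6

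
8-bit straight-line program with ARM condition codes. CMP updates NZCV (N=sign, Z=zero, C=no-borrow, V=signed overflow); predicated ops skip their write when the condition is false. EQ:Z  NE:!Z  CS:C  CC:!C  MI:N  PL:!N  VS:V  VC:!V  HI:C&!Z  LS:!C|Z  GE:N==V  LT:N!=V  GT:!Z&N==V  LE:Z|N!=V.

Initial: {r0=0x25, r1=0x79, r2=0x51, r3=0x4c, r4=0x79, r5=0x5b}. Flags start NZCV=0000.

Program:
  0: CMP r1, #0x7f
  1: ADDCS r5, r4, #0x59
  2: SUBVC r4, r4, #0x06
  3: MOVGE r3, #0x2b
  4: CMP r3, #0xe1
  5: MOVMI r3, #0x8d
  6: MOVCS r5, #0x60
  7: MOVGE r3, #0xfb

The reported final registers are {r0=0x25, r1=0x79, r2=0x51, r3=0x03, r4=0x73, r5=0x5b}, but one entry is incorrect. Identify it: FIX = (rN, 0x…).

FIX = (r3, 0xfb)

0: ✓ CMP  NZCV=1000
1: · ADDCS
2: ✓ SUBVC  r4←0x73
3: · MOVGE
4: ✓ CMP  NZCV=0000
5: · MOVMI
6: · MOVCS
7: ✓ MOVGE  r3←0xfb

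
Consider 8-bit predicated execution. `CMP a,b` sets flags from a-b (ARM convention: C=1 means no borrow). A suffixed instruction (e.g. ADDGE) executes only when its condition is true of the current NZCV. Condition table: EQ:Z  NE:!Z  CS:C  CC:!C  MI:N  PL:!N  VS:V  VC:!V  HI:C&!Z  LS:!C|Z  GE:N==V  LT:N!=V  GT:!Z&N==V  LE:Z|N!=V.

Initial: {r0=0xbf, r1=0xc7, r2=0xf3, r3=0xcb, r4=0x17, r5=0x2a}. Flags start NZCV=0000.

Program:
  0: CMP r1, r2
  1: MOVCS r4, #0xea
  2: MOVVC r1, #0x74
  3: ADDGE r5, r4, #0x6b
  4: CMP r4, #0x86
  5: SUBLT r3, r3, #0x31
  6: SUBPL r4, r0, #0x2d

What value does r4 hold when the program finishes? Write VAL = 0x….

VAL = 0x17

0: ✓ CMP  NZCV=1000
1: · MOVCS
2: ✓ MOVVC  r1←0x74
3: · ADDGE
4: ✓ CMP  NZCV=1001
5: · SUBLT
6: · SUBPL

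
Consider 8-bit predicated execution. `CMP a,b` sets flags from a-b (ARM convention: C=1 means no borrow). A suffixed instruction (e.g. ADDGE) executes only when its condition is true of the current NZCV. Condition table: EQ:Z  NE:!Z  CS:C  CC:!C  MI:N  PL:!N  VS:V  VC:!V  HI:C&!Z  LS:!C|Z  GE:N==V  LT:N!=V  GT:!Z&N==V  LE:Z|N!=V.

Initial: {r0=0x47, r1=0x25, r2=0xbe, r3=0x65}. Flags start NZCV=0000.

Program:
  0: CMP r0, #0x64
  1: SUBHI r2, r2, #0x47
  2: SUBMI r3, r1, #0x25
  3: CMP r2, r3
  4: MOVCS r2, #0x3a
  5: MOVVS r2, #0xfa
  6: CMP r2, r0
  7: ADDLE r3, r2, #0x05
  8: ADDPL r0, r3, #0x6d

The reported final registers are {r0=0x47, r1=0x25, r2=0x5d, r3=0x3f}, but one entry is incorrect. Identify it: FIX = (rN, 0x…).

[0] flags=1000 → (cmp)
[1] flags=1000 HI?F → skip
[2] flags=1000 MI?T → r3=0x00
[3] flags=1010 → (cmp)
[4] flags=1010 CS?T → r2=0x3a
[5] flags=1010 VS?F → skip
[6] flags=1000 → (cmp)
[7] flags=1000 LE?T → r3=0x3f
[8] flags=1000 PL?F → skip

FIX = (r2, 0x3a)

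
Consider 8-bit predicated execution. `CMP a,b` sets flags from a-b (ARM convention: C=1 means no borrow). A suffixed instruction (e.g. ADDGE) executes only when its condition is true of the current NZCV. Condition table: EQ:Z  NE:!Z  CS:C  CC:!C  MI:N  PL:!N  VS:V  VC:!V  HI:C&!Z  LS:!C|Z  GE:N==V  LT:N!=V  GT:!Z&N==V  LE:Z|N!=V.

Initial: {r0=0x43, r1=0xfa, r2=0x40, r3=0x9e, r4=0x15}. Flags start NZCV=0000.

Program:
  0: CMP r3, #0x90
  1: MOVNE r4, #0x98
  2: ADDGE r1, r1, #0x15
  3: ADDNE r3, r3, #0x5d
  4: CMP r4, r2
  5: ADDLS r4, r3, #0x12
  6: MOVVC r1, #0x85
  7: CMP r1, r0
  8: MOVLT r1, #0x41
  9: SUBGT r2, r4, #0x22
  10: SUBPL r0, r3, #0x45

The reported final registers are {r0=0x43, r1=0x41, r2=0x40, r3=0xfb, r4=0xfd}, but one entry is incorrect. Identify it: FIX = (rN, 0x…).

[0] flags=0010 → (cmp)
[1] flags=0010 NE?T → r4=0x98
[2] flags=0010 GE?T → r1=0x0f
[3] flags=0010 NE?T → r3=0xfb
[4] flags=0011 → (cmp)
[5] flags=0011 LS?F → skip
[6] flags=0011 VC?F → skip
[7] flags=1000 → (cmp)
[8] flags=1000 LT?T → r1=0x41
[9] flags=1000 GT?F → skip
[10] flags=1000 PL?F → skip

FIX = (r4, 0x98)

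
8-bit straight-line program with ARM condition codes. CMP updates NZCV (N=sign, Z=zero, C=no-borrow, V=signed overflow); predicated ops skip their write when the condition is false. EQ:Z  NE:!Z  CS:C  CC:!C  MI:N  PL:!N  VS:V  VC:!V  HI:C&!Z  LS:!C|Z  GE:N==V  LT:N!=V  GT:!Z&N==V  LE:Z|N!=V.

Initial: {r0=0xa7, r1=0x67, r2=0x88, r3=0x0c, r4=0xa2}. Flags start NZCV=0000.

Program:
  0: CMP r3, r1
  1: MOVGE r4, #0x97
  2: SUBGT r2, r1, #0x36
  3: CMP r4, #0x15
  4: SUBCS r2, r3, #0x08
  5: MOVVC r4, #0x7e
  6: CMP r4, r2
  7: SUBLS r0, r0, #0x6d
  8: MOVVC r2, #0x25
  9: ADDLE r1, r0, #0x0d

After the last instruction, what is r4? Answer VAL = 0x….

[0] flags=1000 → (cmp)
[1] flags=1000 GE?F → skip
[2] flags=1000 GT?F → skip
[3] flags=1010 → (cmp)
[4] flags=1010 CS?T → r2=0x04
[5] flags=1010 VC?T → r4=0x7e
[6] flags=0010 → (cmp)
[7] flags=0010 LS?F → skip
[8] flags=0010 VC?T → r2=0x25
[9] flags=0010 LE?F → skip

VAL = 0x7e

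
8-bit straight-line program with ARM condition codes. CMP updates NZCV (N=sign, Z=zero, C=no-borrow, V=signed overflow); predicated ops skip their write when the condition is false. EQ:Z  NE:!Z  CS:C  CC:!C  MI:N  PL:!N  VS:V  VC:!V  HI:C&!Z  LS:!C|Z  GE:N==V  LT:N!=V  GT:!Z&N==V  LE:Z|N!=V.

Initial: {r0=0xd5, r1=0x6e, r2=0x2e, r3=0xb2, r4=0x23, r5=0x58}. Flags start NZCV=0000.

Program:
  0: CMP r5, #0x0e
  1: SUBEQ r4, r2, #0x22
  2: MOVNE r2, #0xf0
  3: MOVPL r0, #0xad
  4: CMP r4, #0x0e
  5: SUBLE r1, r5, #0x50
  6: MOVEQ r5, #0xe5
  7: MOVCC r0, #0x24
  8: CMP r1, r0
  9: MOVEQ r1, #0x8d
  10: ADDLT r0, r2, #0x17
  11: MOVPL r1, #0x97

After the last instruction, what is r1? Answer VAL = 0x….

[0] flags=0010 → (cmp)
[1] flags=0010 EQ?F → skip
[2] flags=0010 NE?T → r2=0xf0
[3] flags=0010 PL?T → r0=0xad
[4] flags=0010 → (cmp)
[5] flags=0010 LE?F → skip
[6] flags=0010 EQ?F → skip
[7] flags=0010 CC?F → skip
[8] flags=1001 → (cmp)
[9] flags=1001 EQ?F → skip
[10] flags=1001 LT?F → skip
[11] flags=1001 PL?F → skip

VAL = 0x6e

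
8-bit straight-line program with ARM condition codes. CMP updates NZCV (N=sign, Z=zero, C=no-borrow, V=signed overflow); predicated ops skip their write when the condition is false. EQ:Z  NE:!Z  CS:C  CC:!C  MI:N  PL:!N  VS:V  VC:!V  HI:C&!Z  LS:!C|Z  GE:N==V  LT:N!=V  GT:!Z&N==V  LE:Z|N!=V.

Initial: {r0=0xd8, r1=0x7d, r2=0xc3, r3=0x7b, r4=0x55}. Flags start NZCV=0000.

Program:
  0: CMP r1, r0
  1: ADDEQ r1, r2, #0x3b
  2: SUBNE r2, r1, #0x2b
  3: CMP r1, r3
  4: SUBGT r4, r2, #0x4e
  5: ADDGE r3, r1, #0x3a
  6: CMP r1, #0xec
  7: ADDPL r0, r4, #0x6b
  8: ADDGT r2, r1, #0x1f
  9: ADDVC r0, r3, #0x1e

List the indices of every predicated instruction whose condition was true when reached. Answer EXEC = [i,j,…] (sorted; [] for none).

[0] flags=1001 → (cmp)
[1] flags=1001 EQ?F → skip
[2] flags=1001 NE?T → r2=0x52
[3] flags=0010 → (cmp)
[4] flags=0010 GT?T → r4=0x04
[5] flags=0010 GE?T → r3=0xb7
[6] flags=1001 → (cmp)
[7] flags=1001 PL?F → skip
[8] flags=1001 GT?T → r2=0x9c
[9] flags=1001 VC?F → skip

EXEC = [2,4,5,8]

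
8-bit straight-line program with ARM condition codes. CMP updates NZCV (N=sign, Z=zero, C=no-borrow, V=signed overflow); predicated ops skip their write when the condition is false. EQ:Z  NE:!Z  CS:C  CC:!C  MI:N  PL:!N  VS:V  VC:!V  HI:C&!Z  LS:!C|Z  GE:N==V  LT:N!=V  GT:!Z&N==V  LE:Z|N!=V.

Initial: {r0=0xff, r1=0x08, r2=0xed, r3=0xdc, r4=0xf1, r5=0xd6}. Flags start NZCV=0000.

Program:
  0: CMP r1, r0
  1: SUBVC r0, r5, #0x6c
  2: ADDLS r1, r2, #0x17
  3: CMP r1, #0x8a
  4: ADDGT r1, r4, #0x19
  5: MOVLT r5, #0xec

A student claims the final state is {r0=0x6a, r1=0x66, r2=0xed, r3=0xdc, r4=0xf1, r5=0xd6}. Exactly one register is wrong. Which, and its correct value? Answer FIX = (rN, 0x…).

FIX = (r1, 0x0a)

[0] flags=0000 → (cmp)
[1] flags=0000 VC?T → r0=0x6a
[2] flags=0000 LS?T → r1=0x04
[3] flags=0000 → (cmp)
[4] flags=0000 GT?T → r1=0x0a
[5] flags=0000 LT?F → skip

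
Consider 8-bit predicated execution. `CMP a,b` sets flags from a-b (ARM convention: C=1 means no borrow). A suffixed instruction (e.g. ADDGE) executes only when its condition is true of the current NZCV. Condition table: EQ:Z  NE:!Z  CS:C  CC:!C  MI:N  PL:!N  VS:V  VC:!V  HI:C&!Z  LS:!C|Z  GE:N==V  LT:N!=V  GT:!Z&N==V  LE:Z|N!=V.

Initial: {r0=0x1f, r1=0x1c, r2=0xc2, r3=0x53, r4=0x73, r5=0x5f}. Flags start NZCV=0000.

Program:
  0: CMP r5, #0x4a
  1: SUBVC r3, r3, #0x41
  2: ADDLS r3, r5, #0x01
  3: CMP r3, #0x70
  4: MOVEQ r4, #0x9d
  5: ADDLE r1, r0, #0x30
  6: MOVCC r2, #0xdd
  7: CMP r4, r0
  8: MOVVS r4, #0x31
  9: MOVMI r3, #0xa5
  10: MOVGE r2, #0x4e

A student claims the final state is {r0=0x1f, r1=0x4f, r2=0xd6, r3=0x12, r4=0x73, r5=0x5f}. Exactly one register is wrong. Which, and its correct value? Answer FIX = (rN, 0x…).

FIX = (r2, 0x4e)

[0] flags=0010 → (cmp)
[1] flags=0010 VC?T → r3=0x12
[2] flags=0010 LS?F → skip
[3] flags=1000 → (cmp)
[4] flags=1000 EQ?F → skip
[5] flags=1000 LE?T → r1=0x4f
[6] flags=1000 CC?T → r2=0xdd
[7] flags=0010 → (cmp)
[8] flags=0010 VS?F → skip
[9] flags=0010 MI?F → skip
[10] flags=0010 GE?T → r2=0x4e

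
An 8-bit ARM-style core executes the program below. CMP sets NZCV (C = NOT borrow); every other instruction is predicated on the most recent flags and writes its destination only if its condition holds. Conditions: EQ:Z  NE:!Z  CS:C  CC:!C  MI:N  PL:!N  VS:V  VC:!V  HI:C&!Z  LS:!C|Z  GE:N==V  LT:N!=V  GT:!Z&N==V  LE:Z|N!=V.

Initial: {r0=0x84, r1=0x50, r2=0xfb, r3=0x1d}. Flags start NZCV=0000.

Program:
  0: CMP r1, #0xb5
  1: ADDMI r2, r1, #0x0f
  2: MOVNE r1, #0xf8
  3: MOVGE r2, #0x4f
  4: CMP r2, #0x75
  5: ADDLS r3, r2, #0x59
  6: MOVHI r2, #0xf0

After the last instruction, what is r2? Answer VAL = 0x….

[0] flags=1001 → (cmp)
[1] flags=1001 MI?T → r2=0x5f
[2] flags=1001 NE?T → r1=0xf8
[3] flags=1001 GE?T → r2=0x4f
[4] flags=1000 → (cmp)
[5] flags=1000 LS?T → r3=0xa8
[6] flags=1000 HI?F → skip

VAL = 0x4f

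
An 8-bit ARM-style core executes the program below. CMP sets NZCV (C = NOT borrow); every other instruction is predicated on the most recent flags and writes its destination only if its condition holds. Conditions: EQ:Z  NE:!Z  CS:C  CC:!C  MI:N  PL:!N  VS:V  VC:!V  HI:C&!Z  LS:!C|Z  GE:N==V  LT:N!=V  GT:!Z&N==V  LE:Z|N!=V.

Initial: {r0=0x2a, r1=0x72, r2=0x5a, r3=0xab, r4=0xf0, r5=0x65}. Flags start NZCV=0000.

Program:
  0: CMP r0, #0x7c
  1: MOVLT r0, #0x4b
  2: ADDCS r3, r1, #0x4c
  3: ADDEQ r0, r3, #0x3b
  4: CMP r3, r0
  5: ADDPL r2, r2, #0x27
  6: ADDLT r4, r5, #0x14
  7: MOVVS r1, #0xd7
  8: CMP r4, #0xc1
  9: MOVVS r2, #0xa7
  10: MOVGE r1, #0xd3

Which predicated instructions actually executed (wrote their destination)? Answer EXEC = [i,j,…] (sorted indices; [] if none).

EXEC = [1,5,6,7,9,10]

0: ✓ CMP  NZCV=1000
1: ✓ MOVLT  r0←0x4b
2: · ADDCS
3: · ADDEQ
4: ✓ CMP  NZCV=0011
5: ✓ ADDPL  r2←0x81
6: ✓ ADDLT  r4←0x79
7: ✓ MOVVS  r1←0xd7
8: ✓ CMP  NZCV=1001
9: ✓ MOVVS  r2←0xa7
10: ✓ MOVGE  r1←0xd3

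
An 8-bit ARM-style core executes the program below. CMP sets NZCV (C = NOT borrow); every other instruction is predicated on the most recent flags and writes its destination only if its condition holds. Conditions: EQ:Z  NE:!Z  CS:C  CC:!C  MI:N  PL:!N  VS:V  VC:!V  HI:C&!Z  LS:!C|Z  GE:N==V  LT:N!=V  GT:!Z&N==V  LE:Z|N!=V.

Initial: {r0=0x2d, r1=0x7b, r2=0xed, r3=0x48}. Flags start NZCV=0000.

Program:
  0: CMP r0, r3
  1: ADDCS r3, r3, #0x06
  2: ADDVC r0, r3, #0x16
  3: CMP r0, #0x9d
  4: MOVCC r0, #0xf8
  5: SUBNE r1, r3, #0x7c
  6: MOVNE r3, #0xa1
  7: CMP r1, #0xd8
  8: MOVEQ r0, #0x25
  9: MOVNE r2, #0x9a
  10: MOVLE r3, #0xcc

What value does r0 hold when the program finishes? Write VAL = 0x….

0: ✓ CMP  NZCV=1000
1: · ADDCS
2: ✓ ADDVC  r0←0x5e
3: ✓ CMP  NZCV=1001
4: ✓ MOVCC  r0←0xf8
5: ✓ SUBNE  r1←0xcc
6: ✓ MOVNE  r3←0xa1
7: ✓ CMP  NZCV=1000
8: · MOVEQ
9: ✓ MOVNE  r2←0x9a
10: ✓ MOVLE  r3←0xcc

VAL = 0xf8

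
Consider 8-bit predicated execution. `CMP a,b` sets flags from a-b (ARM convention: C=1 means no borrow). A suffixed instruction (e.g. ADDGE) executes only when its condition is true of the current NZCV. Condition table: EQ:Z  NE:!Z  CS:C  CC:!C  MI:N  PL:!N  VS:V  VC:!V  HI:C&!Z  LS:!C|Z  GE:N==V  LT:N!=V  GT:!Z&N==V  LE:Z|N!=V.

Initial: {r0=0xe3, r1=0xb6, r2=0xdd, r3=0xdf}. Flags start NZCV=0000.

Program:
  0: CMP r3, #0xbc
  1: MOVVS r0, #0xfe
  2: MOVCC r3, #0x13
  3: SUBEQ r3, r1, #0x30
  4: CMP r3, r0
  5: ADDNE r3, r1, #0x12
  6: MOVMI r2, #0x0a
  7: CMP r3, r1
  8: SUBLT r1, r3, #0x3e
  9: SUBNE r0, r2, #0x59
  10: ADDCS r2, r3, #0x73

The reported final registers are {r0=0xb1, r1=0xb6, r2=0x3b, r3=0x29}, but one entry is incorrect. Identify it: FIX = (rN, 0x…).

[0] flags=0010 → (cmp)
[1] flags=0010 VS?F → skip
[2] flags=0010 CC?F → skip
[3] flags=0010 EQ?F → skip
[4] flags=1000 → (cmp)
[5] flags=1000 NE?T → r3=0xc8
[6] flags=1000 MI?T → r2=0x0a
[7] flags=0010 → (cmp)
[8] flags=0010 LT?F → skip
[9] flags=0010 NE?T → r0=0xb1
[10] flags=0010 CS?T → r2=0x3b

FIX = (r3, 0xc8)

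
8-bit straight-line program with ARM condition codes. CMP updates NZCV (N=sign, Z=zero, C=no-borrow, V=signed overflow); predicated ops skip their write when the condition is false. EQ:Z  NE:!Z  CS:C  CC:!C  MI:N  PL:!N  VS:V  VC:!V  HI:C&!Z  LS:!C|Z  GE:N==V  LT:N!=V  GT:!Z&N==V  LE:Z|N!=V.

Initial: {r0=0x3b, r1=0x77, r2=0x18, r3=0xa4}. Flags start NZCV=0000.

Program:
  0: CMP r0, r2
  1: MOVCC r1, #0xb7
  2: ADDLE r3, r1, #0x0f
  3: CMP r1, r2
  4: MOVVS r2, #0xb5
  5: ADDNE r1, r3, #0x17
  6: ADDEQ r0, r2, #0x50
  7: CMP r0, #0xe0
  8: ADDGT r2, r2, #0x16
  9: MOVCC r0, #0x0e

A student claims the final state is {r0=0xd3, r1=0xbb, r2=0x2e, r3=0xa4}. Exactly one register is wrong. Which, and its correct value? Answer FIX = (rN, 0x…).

0: ✓ CMP  NZCV=0010
1: · MOVCC
2: · ADDLE
3: ✓ CMP  NZCV=0010
4: · MOVVS
5: ✓ ADDNE  r1←0xbb
6: · ADDEQ
7: ✓ CMP  NZCV=0000
8: ✓ ADDGT  r2←0x2e
9: ✓ MOVCC  r0←0x0e

FIX = (r0, 0x0e)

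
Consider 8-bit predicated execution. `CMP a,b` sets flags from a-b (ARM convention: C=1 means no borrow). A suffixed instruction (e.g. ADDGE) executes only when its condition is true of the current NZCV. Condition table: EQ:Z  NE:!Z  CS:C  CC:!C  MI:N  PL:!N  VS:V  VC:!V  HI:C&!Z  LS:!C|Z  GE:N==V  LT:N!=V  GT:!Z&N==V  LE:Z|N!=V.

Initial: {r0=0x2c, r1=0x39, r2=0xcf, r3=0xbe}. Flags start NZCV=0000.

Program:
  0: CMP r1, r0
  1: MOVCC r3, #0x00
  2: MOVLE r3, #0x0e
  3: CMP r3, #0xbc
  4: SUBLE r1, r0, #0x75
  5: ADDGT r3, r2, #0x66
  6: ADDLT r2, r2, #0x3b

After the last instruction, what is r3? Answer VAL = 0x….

[0] flags=0010 → (cmp)
[1] flags=0010 CC?F → skip
[2] flags=0010 LE?F → skip
[3] flags=0010 → (cmp)
[4] flags=0010 LE?F → skip
[5] flags=0010 GT?T → r3=0x35
[6] flags=0010 LT?F → skip

VAL = 0x35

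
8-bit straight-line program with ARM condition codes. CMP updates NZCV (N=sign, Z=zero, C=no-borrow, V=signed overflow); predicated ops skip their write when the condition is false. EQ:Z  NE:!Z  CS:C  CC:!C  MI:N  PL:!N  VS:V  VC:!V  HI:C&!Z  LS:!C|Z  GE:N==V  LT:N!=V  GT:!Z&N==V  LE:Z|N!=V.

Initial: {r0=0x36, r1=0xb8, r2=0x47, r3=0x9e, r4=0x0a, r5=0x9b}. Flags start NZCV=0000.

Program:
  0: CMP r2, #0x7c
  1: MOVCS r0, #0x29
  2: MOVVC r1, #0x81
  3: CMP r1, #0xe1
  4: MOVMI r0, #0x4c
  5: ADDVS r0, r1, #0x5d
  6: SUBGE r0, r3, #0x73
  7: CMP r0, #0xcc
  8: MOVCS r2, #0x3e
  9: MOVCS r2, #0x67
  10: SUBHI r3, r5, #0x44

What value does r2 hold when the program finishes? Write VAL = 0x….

[0] flags=1000 → (cmp)
[1] flags=1000 CS?F → skip
[2] flags=1000 VC?T → r1=0x81
[3] flags=1000 → (cmp)
[4] flags=1000 MI?T → r0=0x4c
[5] flags=1000 VS?F → skip
[6] flags=1000 GE?F → skip
[7] flags=1001 → (cmp)
[8] flags=1001 CS?F → skip
[9] flags=1001 CS?F → skip
[10] flags=1001 HI?F → skip

VAL = 0x47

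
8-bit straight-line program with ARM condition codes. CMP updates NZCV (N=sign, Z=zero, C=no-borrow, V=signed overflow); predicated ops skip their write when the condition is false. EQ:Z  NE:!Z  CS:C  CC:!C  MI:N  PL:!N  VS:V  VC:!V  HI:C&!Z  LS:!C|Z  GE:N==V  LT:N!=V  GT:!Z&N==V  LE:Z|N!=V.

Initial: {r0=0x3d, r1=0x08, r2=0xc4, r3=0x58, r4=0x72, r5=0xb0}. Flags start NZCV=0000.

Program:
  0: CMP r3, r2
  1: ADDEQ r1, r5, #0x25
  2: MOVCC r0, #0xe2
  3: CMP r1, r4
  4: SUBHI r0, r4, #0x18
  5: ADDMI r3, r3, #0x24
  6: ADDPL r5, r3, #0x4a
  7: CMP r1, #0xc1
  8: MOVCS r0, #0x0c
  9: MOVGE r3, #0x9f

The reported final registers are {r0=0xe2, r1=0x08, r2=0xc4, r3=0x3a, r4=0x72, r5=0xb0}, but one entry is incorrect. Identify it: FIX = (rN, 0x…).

[0] flags=1001 → (cmp)
[1] flags=1001 EQ?F → skip
[2] flags=1001 CC?T → r0=0xe2
[3] flags=1000 → (cmp)
[4] flags=1000 HI?F → skip
[5] flags=1000 MI?T → r3=0x7c
[6] flags=1000 PL?F → skip
[7] flags=0000 → (cmp)
[8] flags=0000 CS?F → skip
[9] flags=0000 GE?T → r3=0x9f

FIX = (r3, 0x9f)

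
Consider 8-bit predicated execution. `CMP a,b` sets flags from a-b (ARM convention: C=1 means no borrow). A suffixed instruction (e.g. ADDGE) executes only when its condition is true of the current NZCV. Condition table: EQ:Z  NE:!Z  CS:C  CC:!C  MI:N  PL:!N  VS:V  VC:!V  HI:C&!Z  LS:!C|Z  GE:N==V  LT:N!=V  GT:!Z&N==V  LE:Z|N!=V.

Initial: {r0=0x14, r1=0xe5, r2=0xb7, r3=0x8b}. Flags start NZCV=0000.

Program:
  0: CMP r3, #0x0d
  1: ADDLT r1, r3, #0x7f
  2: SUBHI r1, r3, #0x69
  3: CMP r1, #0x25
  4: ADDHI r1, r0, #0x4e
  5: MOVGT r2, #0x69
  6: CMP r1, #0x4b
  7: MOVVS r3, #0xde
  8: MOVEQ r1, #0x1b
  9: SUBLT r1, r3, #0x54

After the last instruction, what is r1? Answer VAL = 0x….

VAL = 0x37

0: ✓ CMP  NZCV=0011
1: ✓ ADDLT  r1←0x0a
2: ✓ SUBHI  r1←0x22
3: ✓ CMP  NZCV=1000
4: · ADDHI
5: · MOVGT
6: ✓ CMP  NZCV=1000
7: · MOVVS
8: · MOVEQ
9: ✓ SUBLT  r1←0x37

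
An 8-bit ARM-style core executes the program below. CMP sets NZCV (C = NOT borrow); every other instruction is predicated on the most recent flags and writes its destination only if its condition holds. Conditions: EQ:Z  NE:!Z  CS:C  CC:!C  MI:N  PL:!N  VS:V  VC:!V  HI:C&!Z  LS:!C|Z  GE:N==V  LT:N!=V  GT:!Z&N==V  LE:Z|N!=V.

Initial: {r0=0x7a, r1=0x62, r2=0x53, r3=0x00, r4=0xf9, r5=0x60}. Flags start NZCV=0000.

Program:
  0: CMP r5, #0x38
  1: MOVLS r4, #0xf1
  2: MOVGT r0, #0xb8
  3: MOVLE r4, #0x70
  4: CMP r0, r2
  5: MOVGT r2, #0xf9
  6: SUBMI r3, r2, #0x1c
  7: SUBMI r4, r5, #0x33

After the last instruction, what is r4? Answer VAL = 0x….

VAL = 0xf9

[0] flags=0010 → (cmp)
[1] flags=0010 LS?F → skip
[2] flags=0010 GT?T → r0=0xb8
[3] flags=0010 LE?F → skip
[4] flags=0011 → (cmp)
[5] flags=0011 GT?F → skip
[6] flags=0011 MI?F → skip
[7] flags=0011 MI?F → skip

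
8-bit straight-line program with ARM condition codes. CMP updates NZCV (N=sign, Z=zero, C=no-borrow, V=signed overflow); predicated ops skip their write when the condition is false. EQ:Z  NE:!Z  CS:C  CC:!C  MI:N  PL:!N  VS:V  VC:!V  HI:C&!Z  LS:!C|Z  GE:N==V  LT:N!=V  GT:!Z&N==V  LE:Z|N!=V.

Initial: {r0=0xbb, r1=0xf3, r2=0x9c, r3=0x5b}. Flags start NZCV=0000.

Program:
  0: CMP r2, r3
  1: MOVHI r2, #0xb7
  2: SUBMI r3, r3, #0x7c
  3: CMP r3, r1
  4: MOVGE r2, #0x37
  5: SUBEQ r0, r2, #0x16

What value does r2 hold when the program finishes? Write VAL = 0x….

[0] flags=0011 → (cmp)
[1] flags=0011 HI?T → r2=0xb7
[2] flags=0011 MI?F → skip
[3] flags=0000 → (cmp)
[4] flags=0000 GE?T → r2=0x37
[5] flags=0000 EQ?F → skip

VAL = 0x37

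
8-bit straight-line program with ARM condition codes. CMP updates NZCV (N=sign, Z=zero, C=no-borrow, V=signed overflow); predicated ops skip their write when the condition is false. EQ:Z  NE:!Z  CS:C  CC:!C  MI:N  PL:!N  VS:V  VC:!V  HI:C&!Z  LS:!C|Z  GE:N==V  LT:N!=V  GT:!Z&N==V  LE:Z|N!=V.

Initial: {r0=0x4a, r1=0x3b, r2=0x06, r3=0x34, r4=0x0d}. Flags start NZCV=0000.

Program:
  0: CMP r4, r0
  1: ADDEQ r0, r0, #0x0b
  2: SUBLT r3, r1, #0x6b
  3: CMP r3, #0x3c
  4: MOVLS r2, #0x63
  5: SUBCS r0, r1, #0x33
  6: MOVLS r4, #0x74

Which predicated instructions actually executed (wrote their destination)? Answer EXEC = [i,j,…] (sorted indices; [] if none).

0: ✓ CMP  NZCV=1000
1: · ADDEQ
2: ✓ SUBLT  r3←0xd0
3: ✓ CMP  NZCV=1010
4: · MOVLS
5: ✓ SUBCS  r0←0x08
6: · MOVLS

EXEC = [2,5]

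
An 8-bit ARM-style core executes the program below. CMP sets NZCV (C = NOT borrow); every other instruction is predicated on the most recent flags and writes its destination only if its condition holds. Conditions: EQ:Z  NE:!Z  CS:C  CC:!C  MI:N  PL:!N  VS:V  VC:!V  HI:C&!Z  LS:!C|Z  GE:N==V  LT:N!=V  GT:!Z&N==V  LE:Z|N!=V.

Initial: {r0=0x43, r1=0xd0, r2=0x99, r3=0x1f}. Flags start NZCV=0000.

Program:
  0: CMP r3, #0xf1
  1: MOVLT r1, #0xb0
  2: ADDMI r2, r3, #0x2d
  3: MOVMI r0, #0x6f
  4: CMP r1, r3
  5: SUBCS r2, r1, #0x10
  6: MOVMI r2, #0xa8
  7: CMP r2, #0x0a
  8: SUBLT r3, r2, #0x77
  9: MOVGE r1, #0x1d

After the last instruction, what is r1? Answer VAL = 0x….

0: ✓ CMP  NZCV=0000
1: · MOVLT
2: · ADDMI
3: · MOVMI
4: ✓ CMP  NZCV=1010
5: ✓ SUBCS  r2←0xc0
6: ✓ MOVMI  r2←0xa8
7: ✓ CMP  NZCV=1010
8: ✓ SUBLT  r3←0x31
9: · MOVGE

VAL = 0xd0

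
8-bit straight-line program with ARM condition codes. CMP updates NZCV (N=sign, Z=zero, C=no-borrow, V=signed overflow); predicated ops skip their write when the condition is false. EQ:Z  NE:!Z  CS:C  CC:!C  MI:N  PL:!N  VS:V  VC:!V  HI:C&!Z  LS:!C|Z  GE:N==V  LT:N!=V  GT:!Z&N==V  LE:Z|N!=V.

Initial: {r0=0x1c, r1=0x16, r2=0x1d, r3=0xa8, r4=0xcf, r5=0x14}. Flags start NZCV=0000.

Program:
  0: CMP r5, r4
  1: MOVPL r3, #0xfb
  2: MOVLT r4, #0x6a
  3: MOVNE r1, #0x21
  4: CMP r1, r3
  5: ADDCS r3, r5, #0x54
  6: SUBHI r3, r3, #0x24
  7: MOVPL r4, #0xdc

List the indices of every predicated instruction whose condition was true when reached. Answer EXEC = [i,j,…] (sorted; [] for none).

EXEC = [1,3,7]

[0] flags=0000 → (cmp)
[1] flags=0000 PL?T → r3=0xfb
[2] flags=0000 LT?F → skip
[3] flags=0000 NE?T → r1=0x21
[4] flags=0000 → (cmp)
[5] flags=0000 CS?F → skip
[6] flags=0000 HI?F → skip
[7] flags=0000 PL?T → r4=0xdc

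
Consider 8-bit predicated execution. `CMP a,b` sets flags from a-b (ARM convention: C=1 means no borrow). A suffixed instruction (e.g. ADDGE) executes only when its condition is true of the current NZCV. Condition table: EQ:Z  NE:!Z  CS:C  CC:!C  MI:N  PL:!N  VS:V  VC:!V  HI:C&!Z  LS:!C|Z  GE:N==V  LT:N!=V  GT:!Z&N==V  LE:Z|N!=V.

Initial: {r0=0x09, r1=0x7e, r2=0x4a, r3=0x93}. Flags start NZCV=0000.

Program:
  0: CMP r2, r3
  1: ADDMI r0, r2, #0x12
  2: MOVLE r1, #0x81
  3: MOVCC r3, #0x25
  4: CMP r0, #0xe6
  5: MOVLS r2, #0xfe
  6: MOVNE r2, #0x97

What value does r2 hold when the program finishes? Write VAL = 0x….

VAL = 0x97

[0] flags=1001 → (cmp)
[1] flags=1001 MI?T → r0=0x5c
[2] flags=1001 LE?F → skip
[3] flags=1001 CC?T → r3=0x25
[4] flags=0000 → (cmp)
[5] flags=0000 LS?T → r2=0xfe
[6] flags=0000 NE?T → r2=0x97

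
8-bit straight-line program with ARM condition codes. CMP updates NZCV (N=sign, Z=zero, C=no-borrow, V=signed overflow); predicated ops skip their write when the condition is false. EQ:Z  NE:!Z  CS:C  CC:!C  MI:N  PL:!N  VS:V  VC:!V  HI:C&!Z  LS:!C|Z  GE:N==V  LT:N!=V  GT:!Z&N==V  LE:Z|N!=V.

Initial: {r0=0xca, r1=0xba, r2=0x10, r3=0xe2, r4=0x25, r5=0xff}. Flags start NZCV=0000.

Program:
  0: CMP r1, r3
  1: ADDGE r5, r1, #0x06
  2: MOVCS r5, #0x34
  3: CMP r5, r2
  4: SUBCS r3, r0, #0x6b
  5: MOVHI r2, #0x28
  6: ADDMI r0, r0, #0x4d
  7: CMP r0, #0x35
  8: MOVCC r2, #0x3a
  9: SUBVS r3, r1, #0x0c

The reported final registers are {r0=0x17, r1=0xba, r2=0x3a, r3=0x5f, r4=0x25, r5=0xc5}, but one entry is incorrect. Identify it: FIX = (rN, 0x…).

FIX = (r5, 0xff)

[0] flags=1000 → (cmp)
[1] flags=1000 GE?F → skip
[2] flags=1000 CS?F → skip
[3] flags=1010 → (cmp)
[4] flags=1010 CS?T → r3=0x5f
[5] flags=1010 HI?T → r2=0x28
[6] flags=1010 MI?T → r0=0x17
[7] flags=1000 → (cmp)
[8] flags=1000 CC?T → r2=0x3a
[9] flags=1000 VS?F → skip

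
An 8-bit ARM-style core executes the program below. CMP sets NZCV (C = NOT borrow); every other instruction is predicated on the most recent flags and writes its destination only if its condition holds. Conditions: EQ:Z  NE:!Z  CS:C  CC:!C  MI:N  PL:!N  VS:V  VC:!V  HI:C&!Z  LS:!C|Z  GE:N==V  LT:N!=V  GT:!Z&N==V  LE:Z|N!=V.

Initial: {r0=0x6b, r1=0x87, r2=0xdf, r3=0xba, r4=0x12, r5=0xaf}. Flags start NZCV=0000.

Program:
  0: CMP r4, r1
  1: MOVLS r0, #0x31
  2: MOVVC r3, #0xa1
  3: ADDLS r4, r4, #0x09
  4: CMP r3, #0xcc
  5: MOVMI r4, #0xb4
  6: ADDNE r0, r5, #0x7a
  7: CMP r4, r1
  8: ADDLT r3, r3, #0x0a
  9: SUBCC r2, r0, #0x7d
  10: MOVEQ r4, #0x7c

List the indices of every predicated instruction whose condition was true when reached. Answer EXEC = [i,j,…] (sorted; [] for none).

EXEC = [1,3,5,6]

0: ✓ CMP  NZCV=1001
1: ✓ MOVLS  r0←0x31
2: · MOVVC
3: ✓ ADDLS  r4←0x1b
4: ✓ CMP  NZCV=1000
5: ✓ MOVMI  r4←0xb4
6: ✓ ADDNE  r0←0x29
7: ✓ CMP  NZCV=0010
8: · ADDLT
9: · SUBCC
10: · MOVEQ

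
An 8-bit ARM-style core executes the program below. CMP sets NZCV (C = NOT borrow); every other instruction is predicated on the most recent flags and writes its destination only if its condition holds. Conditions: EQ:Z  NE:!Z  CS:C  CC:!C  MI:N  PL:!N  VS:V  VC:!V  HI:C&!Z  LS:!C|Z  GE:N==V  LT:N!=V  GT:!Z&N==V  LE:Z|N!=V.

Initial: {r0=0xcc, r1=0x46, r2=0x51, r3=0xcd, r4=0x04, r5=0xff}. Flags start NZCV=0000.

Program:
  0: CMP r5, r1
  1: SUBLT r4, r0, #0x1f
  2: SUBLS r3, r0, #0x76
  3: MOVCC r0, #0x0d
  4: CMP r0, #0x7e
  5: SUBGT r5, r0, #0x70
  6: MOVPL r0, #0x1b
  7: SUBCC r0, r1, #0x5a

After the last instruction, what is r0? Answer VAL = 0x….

0: ✓ CMP  NZCV=1010
1: ✓ SUBLT  r4←0xad
2: · SUBLS
3: · MOVCC
4: ✓ CMP  NZCV=0011
5: · SUBGT
6: ✓ MOVPL  r0←0x1b
7: · SUBCC

VAL = 0x1b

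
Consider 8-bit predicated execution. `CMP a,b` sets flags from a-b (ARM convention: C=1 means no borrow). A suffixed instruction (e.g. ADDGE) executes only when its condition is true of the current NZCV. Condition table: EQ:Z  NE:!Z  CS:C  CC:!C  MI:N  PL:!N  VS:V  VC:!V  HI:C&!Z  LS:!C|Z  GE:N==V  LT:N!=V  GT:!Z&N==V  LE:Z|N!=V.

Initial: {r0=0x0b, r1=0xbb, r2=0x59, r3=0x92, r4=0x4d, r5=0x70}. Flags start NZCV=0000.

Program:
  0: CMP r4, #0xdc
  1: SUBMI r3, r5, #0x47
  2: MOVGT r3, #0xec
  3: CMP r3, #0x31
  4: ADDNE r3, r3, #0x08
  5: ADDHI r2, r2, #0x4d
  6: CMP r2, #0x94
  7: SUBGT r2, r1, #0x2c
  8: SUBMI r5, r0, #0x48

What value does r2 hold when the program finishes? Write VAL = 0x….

VAL = 0x8f

[0] flags=0000 → (cmp)
[1] flags=0000 MI?F → skip
[2] flags=0000 GT?T → r3=0xec
[3] flags=1010 → (cmp)
[4] flags=1010 NE?T → r3=0xf4
[5] flags=1010 HI?T → r2=0xa6
[6] flags=0010 → (cmp)
[7] flags=0010 GT?T → r2=0x8f
[8] flags=0010 MI?F → skip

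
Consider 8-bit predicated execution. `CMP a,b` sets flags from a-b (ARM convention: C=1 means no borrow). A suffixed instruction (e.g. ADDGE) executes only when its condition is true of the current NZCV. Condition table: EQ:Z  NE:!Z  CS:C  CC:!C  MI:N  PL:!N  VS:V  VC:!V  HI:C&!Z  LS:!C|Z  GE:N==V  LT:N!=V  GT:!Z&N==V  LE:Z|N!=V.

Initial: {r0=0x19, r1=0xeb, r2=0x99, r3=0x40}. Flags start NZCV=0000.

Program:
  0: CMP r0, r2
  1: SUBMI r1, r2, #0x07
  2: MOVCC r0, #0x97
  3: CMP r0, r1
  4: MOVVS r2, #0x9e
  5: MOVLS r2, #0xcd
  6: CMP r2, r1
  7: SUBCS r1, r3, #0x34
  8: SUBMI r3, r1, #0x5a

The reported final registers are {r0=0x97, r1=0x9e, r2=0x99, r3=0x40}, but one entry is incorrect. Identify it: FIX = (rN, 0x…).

FIX = (r1, 0x0c)

0: ✓ CMP  NZCV=1001
1: ✓ SUBMI  r1←0x92
2: ✓ MOVCC  r0←0x97
3: ✓ CMP  NZCV=0010
4: · MOVVS
5: · MOVLS
6: ✓ CMP  NZCV=0010
7: ✓ SUBCS  r1←0x0c
8: · SUBMI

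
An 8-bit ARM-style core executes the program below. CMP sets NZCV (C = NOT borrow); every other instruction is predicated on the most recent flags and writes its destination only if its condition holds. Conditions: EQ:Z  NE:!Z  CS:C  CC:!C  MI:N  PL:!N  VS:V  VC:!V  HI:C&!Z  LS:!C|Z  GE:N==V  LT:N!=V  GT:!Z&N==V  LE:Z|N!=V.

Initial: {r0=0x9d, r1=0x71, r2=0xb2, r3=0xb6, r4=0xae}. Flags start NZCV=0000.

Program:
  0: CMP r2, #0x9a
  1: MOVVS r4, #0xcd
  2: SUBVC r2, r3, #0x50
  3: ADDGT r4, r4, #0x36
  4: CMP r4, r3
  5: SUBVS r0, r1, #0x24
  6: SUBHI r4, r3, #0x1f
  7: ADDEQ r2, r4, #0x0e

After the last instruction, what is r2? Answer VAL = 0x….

[0] flags=0010 → (cmp)
[1] flags=0010 VS?F → skip
[2] flags=0010 VC?T → r2=0x66
[3] flags=0010 GT?T → r4=0xe4
[4] flags=0010 → (cmp)
[5] flags=0010 VS?F → skip
[6] flags=0010 HI?T → r4=0x97
[7] flags=0010 EQ?F → skip

VAL = 0x66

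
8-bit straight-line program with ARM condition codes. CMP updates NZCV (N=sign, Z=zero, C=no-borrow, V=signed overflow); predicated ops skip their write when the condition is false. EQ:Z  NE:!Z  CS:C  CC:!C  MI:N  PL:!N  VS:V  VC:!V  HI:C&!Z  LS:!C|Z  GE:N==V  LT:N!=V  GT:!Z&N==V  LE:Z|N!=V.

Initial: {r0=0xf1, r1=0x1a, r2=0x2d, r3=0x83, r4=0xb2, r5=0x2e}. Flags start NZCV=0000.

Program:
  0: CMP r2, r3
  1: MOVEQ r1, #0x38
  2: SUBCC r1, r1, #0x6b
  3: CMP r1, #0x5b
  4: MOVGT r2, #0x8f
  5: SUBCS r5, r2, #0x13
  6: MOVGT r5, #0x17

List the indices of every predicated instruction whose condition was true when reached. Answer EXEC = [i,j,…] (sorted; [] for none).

EXEC = [2,5]

0: ✓ CMP  NZCV=1001
1: · MOVEQ
2: ✓ SUBCC  r1←0xaf
3: ✓ CMP  NZCV=0011
4: · MOVGT
5: ✓ SUBCS  r5←0x1a
6: · MOVGT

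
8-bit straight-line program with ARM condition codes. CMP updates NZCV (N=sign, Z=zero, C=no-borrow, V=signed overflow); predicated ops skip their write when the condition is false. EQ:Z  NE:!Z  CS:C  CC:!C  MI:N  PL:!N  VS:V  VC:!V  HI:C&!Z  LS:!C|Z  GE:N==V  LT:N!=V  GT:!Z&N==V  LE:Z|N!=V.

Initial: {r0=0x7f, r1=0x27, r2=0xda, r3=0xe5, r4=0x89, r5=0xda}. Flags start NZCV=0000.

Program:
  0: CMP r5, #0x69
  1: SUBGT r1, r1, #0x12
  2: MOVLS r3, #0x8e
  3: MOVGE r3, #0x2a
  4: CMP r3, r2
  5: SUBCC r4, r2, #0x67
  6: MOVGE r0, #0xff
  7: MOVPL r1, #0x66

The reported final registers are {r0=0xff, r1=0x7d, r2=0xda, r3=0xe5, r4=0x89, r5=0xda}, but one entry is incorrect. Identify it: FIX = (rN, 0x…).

FIX = (r1, 0x66)

0: ✓ CMP  NZCV=0011
1: · SUBGT
2: · MOVLS
3: · MOVGE
4: ✓ CMP  NZCV=0010
5: · SUBCC
6: ✓ MOVGE  r0←0xff
7: ✓ MOVPL  r1←0x66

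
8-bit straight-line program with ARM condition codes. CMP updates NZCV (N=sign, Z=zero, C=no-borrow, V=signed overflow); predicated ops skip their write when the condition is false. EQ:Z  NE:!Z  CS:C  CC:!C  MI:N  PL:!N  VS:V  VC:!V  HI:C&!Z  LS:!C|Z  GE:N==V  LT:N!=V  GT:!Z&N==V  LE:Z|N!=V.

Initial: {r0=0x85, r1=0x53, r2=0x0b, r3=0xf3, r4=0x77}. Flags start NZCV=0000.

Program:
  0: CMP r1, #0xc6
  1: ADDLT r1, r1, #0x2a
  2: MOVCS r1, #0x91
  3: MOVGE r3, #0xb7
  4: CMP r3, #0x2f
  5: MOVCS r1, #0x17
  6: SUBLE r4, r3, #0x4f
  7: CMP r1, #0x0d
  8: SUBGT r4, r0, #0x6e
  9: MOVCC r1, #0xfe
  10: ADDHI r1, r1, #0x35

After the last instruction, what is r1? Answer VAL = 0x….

[0] flags=1001 → (cmp)
[1] flags=1001 LT?F → skip
[2] flags=1001 CS?F → skip
[3] flags=1001 GE?T → r3=0xb7
[4] flags=1010 → (cmp)
[5] flags=1010 CS?T → r1=0x17
[6] flags=1010 LE?T → r4=0x68
[7] flags=0010 → (cmp)
[8] flags=0010 GT?T → r4=0x17
[9] flags=0010 CC?F → skip
[10] flags=0010 HI?T → r1=0x4c

VAL = 0x4c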